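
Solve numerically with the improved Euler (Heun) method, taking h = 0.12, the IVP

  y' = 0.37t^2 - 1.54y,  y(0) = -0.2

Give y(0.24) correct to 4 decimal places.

-0.1367

Heun: k1 = f(t_n, y_n); k2 = f(t_n + h, y_n + h·k1); y_{n+1} = y_n + (h/2)·(k1 + k2).
t=0.000000, y=-0.200000:
  k1 = f(0.000000, -0.200000) = 0.308000
  k2 = f(0.120000, -0.163040) = 0.256410
  y ← -0.200000 + (0.12/2)·(0.308000 + 0.256410) = -0.166135
t=0.120000, y=-0.166135:
  k1 = f(0.120000, -0.166135) = 0.261177
  k2 = f(0.240000, -0.134794) = 0.228895
  y ← -0.166135 + (0.12/2)·(0.261177 + 0.228895) = -0.136731
y(0.24) ≈ -0.1367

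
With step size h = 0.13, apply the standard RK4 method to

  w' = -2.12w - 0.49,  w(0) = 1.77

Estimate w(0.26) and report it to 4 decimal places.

RK4: k1 = f(t_n, w_n); k2 = f(t_n + h/2, w_n + (h/2)·k1); k3 = f(t_n + h/2, w_n + (h/2)·k2); k4 = f(t_n + h, w_n + h·k3); w_{n+1} = w_n + (h/6)·(k1 + 2k2 + 2k3 + k4).
t=0.000000, w=1.770000:
  k1 = f(0.000000, 1.770000) = -4.242400
  k2 = f(0.065000, 1.494244) = -3.657797
  k3 = f(0.065000, 1.532243) = -3.738356
  k4 = f(0.130000, 1.284014) = -3.212109
  w ← 1.770000 + (0.13/6)·(k1 + 2k2 + 2k3 + k4) = 1.287986
t=0.130000, w=1.287986:
  k1 = f(0.130000, 1.287986) = -3.220530
  k2 = f(0.195000, 1.078651) = -2.776741
  k3 = f(0.195000, 1.107498) = -2.837895
  k4 = f(0.260000, 0.919059) = -2.438406
  w ← 1.287986 + (0.13/6)·(k1 + 2k2 + 2k3 + k4) = 0.922075
w(0.26) ≈ 0.9221

0.9221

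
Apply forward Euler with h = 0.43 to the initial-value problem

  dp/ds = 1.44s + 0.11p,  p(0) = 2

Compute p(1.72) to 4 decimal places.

4.0546

Euler: p_{n+1} = p_n + h·f(s_n, p_n).
s=0.000000, p=2.000000: f=0.220000 → p ← 2.000000 + 0.43·0.220000 = 2.094600
s=0.430000, p=2.094600: f=0.849606 → p ← 2.094600 + 0.43·0.849606 = 2.459931
s=0.860000, p=2.459931: f=1.508992 → p ← 2.459931 + 0.43·1.508992 = 3.108797
s=1.290000, p=3.108797: f=2.199568 → p ← 3.108797 + 0.43·2.199568 = 4.054611
p(1.72) ≈ 4.0546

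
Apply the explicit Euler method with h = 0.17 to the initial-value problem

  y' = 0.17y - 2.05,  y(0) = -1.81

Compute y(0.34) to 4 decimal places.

Euler: y_{n+1} = y_n + h·f(t_n, y_n).
t=0.000000, y=-1.810000: f=-2.357700 → y ← -1.810000 + 0.17·(-2.357700) = -2.210809
t=0.170000, y=-2.210809: f=-2.425838 → y ← -2.210809 + 0.17·(-2.425838) = -2.623201
y(0.34) ≈ -2.6232

-2.6232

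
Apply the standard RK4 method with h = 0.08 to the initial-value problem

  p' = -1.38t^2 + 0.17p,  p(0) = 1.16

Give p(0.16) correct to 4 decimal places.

RK4: k1 = f(t_n, p_n); k2 = f(t_n + h/2, p_n + (h/2)·k1); k3 = f(t_n + h/2, p_n + (h/2)·k2); k4 = f(t_n + h, p_n + h·k3); p_{n+1} = p_n + (h/6)·(k1 + 2k2 + 2k3 + k4).
t=0.000000, p=1.160000:
  k1 = f(0.000000, 1.160000) = 0.197200
  k2 = f(0.040000, 1.167888) = 0.196333
  k3 = f(0.040000, 1.167853) = 0.196327
  k4 = f(0.080000, 1.175706) = 0.191038
  p ← 1.160000 + (0.08/6)·(k1 + 2k2 + 2k3 + k4) = 1.175647
t=0.080000, p=1.175647:
  k1 = f(0.080000, 1.175647) = 0.191028
  k2 = f(0.120000, 1.183289) = 0.181287
  k3 = f(0.120000, 1.182899) = 0.181221
  k4 = f(0.160000, 1.190145) = 0.166997
  p ← 1.175647 + (0.08/6)·(k1 + 2k2 + 2k3 + k4) = 1.190088
p(0.16) ≈ 1.1901

1.1901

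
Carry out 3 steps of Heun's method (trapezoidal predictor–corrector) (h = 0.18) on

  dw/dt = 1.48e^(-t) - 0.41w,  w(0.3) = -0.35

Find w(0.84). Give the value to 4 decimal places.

0.1256

Heun: k1 = f(t_n, w_n); k2 = f(t_n + h, w_n + h·k1); w_{n+1} = w_n + (h/2)·(k1 + k2).
t=0.300000, w=-0.350000:
  k1 = f(0.300000, -0.350000) = 1.239911
  k2 = f(0.480000, -0.126816) = 0.967794
  w ← -0.350000 + (0.18/2)·(1.239911 + 0.967794) = -0.151307
t=0.480000, w=-0.151307:
  k1 = f(0.480000, -0.151307) = 0.977835
  k2 = f(0.660000, 0.024704) = 0.754811
  w ← -0.151307 + (0.18/2)·(0.977835 + 0.754811) = 0.004632
t=0.660000, w=0.004632:
  k1 = f(0.660000, 0.004632) = 0.763041
  k2 = f(0.840000, 0.141979) = 0.580720
  w ← 0.004632 + (0.18/2)·(0.763041 + 0.580720) = 0.125570
w(0.84) ≈ 0.1256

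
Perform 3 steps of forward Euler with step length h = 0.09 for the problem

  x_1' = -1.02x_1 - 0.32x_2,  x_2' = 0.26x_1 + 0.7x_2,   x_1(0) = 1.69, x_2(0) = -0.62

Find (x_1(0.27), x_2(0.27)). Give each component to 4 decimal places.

Euler on (x_1,x_2): x_1_{n+1} = x_1_n + h·x_1', x_2_{n+1} = x_2_n + h·x_2'.
0.000000: (1.690000, -0.620000); f=(-1.525400, 0.005400) → (1.552714, -0.619514)
0.090000: (1.552714, -0.619514); f=(-1.385524, -0.029954) → (1.428017, -0.622210)
0.180000: (1.428017, -0.622210); f=(-1.257470, -0.064263) → (1.314845, -0.627994)
(x_1(0.27), x_2(0.27)) ≈ (1.3148, -0.6280)

1.3148, -0.6280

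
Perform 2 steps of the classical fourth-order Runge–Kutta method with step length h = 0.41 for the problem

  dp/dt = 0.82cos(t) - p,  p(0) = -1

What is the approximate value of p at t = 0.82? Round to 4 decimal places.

-0.0418

RK4: k1 = f(t_n, p_n); k2 = f(t_n + h/2, p_n + (h/2)·k1); k3 = f(t_n + h/2, p_n + (h/2)·k2); k4 = f(t_n + h, p_n + h·k3); p_{n+1} = p_n + (h/6)·(k1 + 2k2 + 2k3 + k4).
t=0.000000, p=-1.000000:
  k1 = f(0.000000, -1.000000) = 1.820000
  k2 = f(0.205000, -0.626900) = 1.429730
  k3 = f(0.205000, -0.706905) = 1.509735
  k4 = f(0.410000, -0.381009) = 1.133048
  p ← -1.000000 + (0.41/6)·(k1 + 2k2 + 2k3 + k4) = -0.396481
t=0.410000, p=-0.396481:
  k1 = f(0.410000, -0.396481) = 1.148521
  k2 = f(0.615000, -0.161035) = 0.830789
  k3 = f(0.615000, -0.226170) = 0.895924
  k4 = f(0.820000, -0.029153) = 0.588574
  p ← -0.396481 + (0.41/6)·(k1 + 2k2 + 2k3 + k4) = -0.041796
p(0.82) ≈ -0.0418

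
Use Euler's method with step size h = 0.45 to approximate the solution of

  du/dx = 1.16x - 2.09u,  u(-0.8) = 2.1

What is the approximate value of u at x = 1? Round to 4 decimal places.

0.2895

Euler: u_{n+1} = u_n + h·f(x_n, u_n).
x=-0.800000, u=2.100000: f=-5.317000 → u ← 2.100000 + 0.45·(-5.317000) = -0.292650
x=-0.350000, u=-0.292650: f=0.205639 → u ← -0.292650 + 0.45·0.205639 = -0.200113
x=0.100000, u=-0.200113: f=0.534235 → u ← -0.200113 + 0.45·0.534235 = 0.040293
x=0.550000, u=0.040293: f=0.553787 → u ← 0.040293 + 0.45·0.553787 = 0.289497
u(1) ≈ 0.2895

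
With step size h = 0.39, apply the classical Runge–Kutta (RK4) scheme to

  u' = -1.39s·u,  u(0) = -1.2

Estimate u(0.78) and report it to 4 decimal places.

-0.7862

RK4: k1 = f(s_n, u_n); k2 = f(s_n + h/2, u_n + (h/2)·k1); k3 = f(s_n + h/2, u_n + (h/2)·k2); k4 = f(s_n + h, u_n + h·k3); u_{n+1} = u_n + (h/6)·(k1 + 2k2 + 2k3 + k4).
s=0.000000, u=-1.200000:
  k1 = f(0.000000, -1.200000) = 0.000000
  k2 = f(0.195000, -1.200000) = 0.325260
  k3 = f(0.195000, -1.136574) = 0.308068
  k4 = f(0.390000, -1.079853) = 0.585388
  u ← -1.200000 + (0.39/6)·(k1 + 2k2 + 2k3 + k4) = -1.079617
s=0.390000, u=-1.079617:
  k1 = f(0.390000, -1.079617) = 0.585260
  k2 = f(0.585000, -0.965491) = 0.785089
  k3 = f(0.585000, -0.926525) = 0.753404
  k4 = f(0.780000, -0.785790) = 0.851953
  u ← -1.079617 + (0.39/6)·(k1 + 2k2 + 2k3 + k4) = -0.786194
u(0.78) ≈ -0.7862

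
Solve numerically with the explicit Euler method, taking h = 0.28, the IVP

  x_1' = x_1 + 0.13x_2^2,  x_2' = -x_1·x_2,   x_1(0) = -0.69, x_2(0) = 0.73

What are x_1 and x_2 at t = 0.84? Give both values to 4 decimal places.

-1.3373, 1.4082

Euler on (x_1,x_2): x_1_{n+1} = x_1_n + h·x_1', x_2_{n+1} = x_2_n + h·x_2'.
0.000000: (-0.690000, 0.730000); f=(-0.620723, 0.503700) → (-0.863802, 0.871036)
0.280000: (-0.863802, 0.871036); f=(-0.765171, 0.752403) → (-1.078050, 1.081709)
0.560000: (-1.078050, 1.081709); f=(-0.925938, 1.166137) → (-1.337313, 1.408227)
(x_1(0.84), x_2(0.84)) ≈ (-1.3373, 1.4082)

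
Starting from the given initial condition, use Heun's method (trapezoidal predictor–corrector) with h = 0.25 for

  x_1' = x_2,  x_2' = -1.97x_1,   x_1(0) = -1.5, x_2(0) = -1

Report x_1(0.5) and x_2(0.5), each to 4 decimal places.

Heun on (x_1,x_2): k1 = f(t_n, state_n); k2 = f(t_n + h, state_n + h·k1); state_{n+1} = state_n + (h/2)·(k1 + k2).
0.000000: (-1.500000, -1.000000)
  k1 = (-1.000000, 2.955000)
  predictor → (-1.750000, -0.261250)
  k2 = (-0.261250, 3.447500)
  → (-1.657656, -0.199688)
0.250000: (-1.657656, -0.199688)
  k1 = (-0.199688, 3.265583)
  predictor → (-1.707578, 0.616708)
  k2 = (0.616708, 3.363929)
  → (-1.605529, 0.629001)
(x_1(0.5), x_2(0.5)) ≈ (-1.6055, 0.6290)

-1.6055, 0.6290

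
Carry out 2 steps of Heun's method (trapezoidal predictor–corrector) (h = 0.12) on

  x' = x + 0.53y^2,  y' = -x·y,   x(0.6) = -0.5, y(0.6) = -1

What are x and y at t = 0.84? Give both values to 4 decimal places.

-0.4745, -1.1253

Heun on (x,y): k1 = f(t_n, state_n); k2 = f(t_n + h, state_n + h·k1); state_{n+1} = state_n + (h/2)·(k1 + k2).
0.600000: (-0.500000, -1.000000)
  k1 = (0.030000, -0.500000)
  predictor → (-0.496400, -1.060000)
  k2 = (0.099108, -0.526184)
  → (-0.492254, -1.061571)
0.720000: (-0.492254, -1.061571)
  k1 = (0.105021, -0.522562)
  predictor → (-0.479651, -1.124278)
  k2 = (0.190270, -0.539261)
  → (-0.474536, -1.125280)
(x(0.84), y(0.84)) ≈ (-0.4745, -1.1253)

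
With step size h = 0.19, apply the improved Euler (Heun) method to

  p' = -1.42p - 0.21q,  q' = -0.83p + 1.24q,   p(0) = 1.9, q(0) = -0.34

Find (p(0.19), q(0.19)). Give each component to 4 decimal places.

Heun on (p,q): k1 = f(t_n, state_n); k2 = f(t_n + h, state_n + h·k1); state_{n+1} = state_n + (h/2)·(k1 + k2).
0.000000: (1.900000, -0.340000)
  k1 = (-2.626600, -1.998600)
  predictor → (1.400946, -0.719734)
  k2 = (-1.838199, -2.055255)
  → (1.475844, -0.725116)
(p(0.19), q(0.19)) ≈ (1.4758, -0.7251)

1.4758, -0.7251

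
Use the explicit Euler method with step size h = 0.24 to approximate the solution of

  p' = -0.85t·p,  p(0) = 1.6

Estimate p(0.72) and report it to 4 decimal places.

Euler: p_{n+1} = p_n + h·f(t_n, p_n).
t=0.000000, p=1.600000: f=0.000000 → p ← 1.600000 + 0.24·0.000000 = 1.600000
t=0.240000, p=1.600000: f=-0.326400 → p ← 1.600000 + 0.24·(-0.326400) = 1.521664
t=0.480000, p=1.521664: f=-0.620839 → p ← 1.521664 + 0.24·(-0.620839) = 1.372663
p(0.72) ≈ 1.3727

1.3727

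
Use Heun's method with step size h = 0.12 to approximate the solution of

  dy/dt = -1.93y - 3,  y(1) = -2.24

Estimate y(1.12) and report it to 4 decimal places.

Heun: k1 = f(t_n, y_n); k2 = f(t_n + h, y_n + h·k1); y_{n+1} = y_n + (h/2)·(k1 + k2).
t=1.000000, y=-2.240000:
  k1 = f(1.000000, -2.240000) = 1.323200
  k2 = f(1.120000, -2.081216) = 1.016747
  y ← -2.240000 + (0.12/2)·(1.323200 + 1.016747) = -2.099603
y(1.12) ≈ -2.0996

-2.0996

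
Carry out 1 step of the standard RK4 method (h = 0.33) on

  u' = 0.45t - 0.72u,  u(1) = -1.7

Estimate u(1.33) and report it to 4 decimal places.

-1.1856

RK4: k1 = f(t_n, u_n); k2 = f(t_n + h/2, u_n + (h/2)·k1); k3 = f(t_n + h/2, u_n + (h/2)·k2); k4 = f(t_n + h, u_n + h·k3); u_{n+1} = u_n + (h/6)·(k1 + 2k2 + 2k3 + k4).
t=1.000000, u=-1.700000:
  k1 = f(1.000000, -1.700000) = 1.674000
  k2 = f(1.165000, -1.423790) = 1.549379
  k3 = f(1.165000, -1.444352) = 1.564184
  k4 = f(1.330000, -1.183819) = 1.450850
  u ← -1.700000 + (0.33/6)·(k1 + 2k2 + 2k3 + k4) = -1.185641
u(1.33) ≈ -1.1856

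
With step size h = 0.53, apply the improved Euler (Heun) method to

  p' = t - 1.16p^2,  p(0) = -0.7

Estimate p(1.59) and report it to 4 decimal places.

-3.1280

Heun: k1 = f(t_n, p_n); k2 = f(t_n + h, p_n + h·k1); p_{n+1} = p_n + (h/2)·(k1 + k2).
t=0.000000, p=-0.700000:
  k1 = f(0.000000, -0.700000) = -0.568400
  k2 = f(0.530000, -1.001252) = -0.632906
  p ← -0.700000 + (0.53/2)·(-0.568400 + (-0.632906)) = -1.018346
t=0.530000, p=-1.018346:
  k1 = f(0.530000, -1.018346) = -0.672954
  k2 = f(1.060000, -1.375012) = -1.133162
  p ← -1.018346 + (0.53/2)·(-0.672954 + (-1.133162)) = -1.496967
t=1.060000, p=-1.496967:
  k1 = f(1.060000, -1.496967) = -1.539455
  k2 = f(1.590000, -2.312878) = -4.615311
  p ← -1.496967 + (0.53/2)·(-1.539455 + (-4.615311)) = -3.127980
p(1.59) ≈ -3.1280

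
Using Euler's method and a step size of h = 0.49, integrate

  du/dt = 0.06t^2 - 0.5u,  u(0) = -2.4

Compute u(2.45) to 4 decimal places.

-0.4087

Euler: u_{n+1} = u_n + h·f(t_n, u_n).
t=0.000000, u=-2.400000: f=1.200000 → u ← -2.400000 + 0.49·1.200000 = -1.812000
t=0.490000, u=-1.812000: f=0.920406 → u ← -1.812000 + 0.49·0.920406 = -1.361001
t=0.980000, u=-1.361001: f=0.738125 → u ← -1.361001 + 0.49·0.738125 = -0.999320
t=1.470000, u=-0.999320: f=0.629314 → u ← -0.999320 + 0.49·0.629314 = -0.690956
t=1.960000, u=-0.690956: f=0.575974 → u ← -0.690956 + 0.49·0.575974 = -0.408729
u(2.45) ≈ -0.4087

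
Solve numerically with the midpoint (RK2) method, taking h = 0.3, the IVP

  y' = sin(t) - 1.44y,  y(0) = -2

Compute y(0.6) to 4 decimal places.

Midpoint: k1 = f(t_n, y_n); k2 = f(t_n + h/2, y_n + (h/2)·k1); y_{n+1} = y_n + h·k2.
t=0.000000, y=-2.000000:
  k1 = f(0.000000, -2.000000) = 2.880000
  k2 = f(0.150000, -1.568000) = 2.407358
  y ← -2.000000 + 0.3·2.407358 = -1.277793
t=0.300000, y=-1.277793:
  k1 = f(0.300000, -1.277793) = 2.135541
  k2 = f(0.450000, -0.957461) = 1.813710
  y ← -1.277793 + 0.3·1.813710 = -0.733680
y(0.6) ≈ -0.7337

-0.7337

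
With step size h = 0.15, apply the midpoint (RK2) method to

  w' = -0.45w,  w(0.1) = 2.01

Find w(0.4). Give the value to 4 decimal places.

1.7564

Midpoint: k1 = f(t_n, w_n); k2 = f(t_n + h/2, w_n + (h/2)·k1); w_{n+1} = w_n + h·k2.
t=0.100000, w=2.010000:
  k1 = f(0.100000, 2.010000) = -0.904500
  k2 = f(0.175000, 1.942162) = -0.873973
  w ← 2.010000 + 0.15·(-0.873973) = 1.878904
t=0.250000, w=1.878904:
  k1 = f(0.250000, 1.878904) = -0.845507
  k2 = f(0.325000, 1.815491) = -0.816971
  w ← 1.878904 + 0.15·(-0.816971) = 1.756358
w(0.4) ≈ 1.7564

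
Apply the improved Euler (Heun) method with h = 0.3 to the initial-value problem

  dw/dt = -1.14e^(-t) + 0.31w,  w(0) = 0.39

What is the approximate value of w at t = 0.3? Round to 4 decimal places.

0.1144

Heun: k1 = f(t_n, w_n); k2 = f(t_n + h, w_n + h·k1); w_{n+1} = w_n + (h/2)·(k1 + k2).
t=0.000000, w=0.390000:
  k1 = f(0.000000, 0.390000) = -1.019100
  k2 = f(0.300000, 0.084270) = -0.818409
  w ← 0.390000 + (0.3/2)·(-1.019100 + (-0.818409)) = 0.114374
w(0.3) ≈ 0.1144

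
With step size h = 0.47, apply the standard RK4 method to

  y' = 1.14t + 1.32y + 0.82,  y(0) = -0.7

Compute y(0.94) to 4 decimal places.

RK4: k1 = f(t_n, y_n); k2 = f(t_n + h/2, y_n + (h/2)·k1); k3 = f(t_n + h/2, y_n + (h/2)·k2); k4 = f(t_n + h, y_n + h·k3); y_{n+1} = y_n + (h/6)·(k1 + 2k2 + 2k3 + k4).
t=0.000000, y=-0.700000:
  k1 = f(0.000000, -0.700000) = -0.104000
  k2 = f(0.235000, -0.724440) = 0.131639
  k3 = f(0.235000, -0.669065) = 0.204734
  k4 = f(0.470000, -0.603775) = 0.558817
  y ← -0.700000 + (0.47/6)·(k1 + 2k2 + 2k3 + k4) = -0.611674
t=0.470000, y=-0.611674:
  k1 = f(0.470000, -0.611674) = 0.548390
  k2 = f(0.705000, -0.482802) = 0.986401
  k3 = f(0.705000, -0.379870) = 1.122272
  k4 = f(0.940000, -0.084206) = 1.780448
  y ← -0.611674 + (0.47/6)·(k1 + 2k2 + 2k3 + k4) = -0.098890
y(0.94) ≈ -0.0989

-0.0989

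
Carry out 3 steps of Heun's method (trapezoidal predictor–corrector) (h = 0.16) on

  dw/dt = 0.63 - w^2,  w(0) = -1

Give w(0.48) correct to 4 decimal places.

Heun: k1 = f(t_n, w_n); k2 = f(t_n + h, w_n + h·k1); w_{n+1} = w_n + (h/2)·(k1 + k2).
t=0.000000, w=-1.000000:
  k1 = f(0.000000, -1.000000) = -0.370000
  k2 = f(0.160000, -1.059200) = -0.491905
  w ← -1.000000 + (0.16/2)·(-0.370000 + (-0.491905)) = -1.068952
t=0.160000, w=-1.068952:
  k1 = f(0.160000, -1.068952) = -0.512659
  k2 = f(0.320000, -1.150978) = -0.694750
  w ← -1.068952 + (0.16/2)·(-0.512659 + (-0.694750)) = -1.165545
t=0.320000, w=-1.165545:
  k1 = f(0.320000, -1.165545) = -0.728495
  k2 = f(0.480000, -1.282104) = -1.013792
  w ← -1.165545 + (0.16/2)·(-0.728495 + (-1.013792)) = -1.304928
w(0.48) ≈ -1.3049

-1.3049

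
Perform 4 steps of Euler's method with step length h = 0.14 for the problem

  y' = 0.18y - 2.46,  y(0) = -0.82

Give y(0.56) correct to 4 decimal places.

Euler: y_{n+1} = y_n + h·f(x_n, y_n).
x=0.000000, y=-0.820000: f=-2.607600 → y ← -0.820000 + 0.14·(-2.607600) = -1.185064
x=0.140000, y=-1.185064: f=-2.673312 → y ← -1.185064 + 0.14·(-2.673312) = -1.559328
x=0.280000, y=-1.559328: f=-2.740679 → y ← -1.559328 + 0.14·(-2.740679) = -1.943023
x=0.420000, y=-1.943023: f=-2.809744 → y ← -1.943023 + 0.14·(-2.809744) = -2.336387
y(0.56) ≈ -2.3364

-2.3364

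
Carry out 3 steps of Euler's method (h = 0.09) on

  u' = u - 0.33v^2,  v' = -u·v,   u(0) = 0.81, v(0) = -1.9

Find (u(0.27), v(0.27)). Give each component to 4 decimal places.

Euler on (u,v): u_{n+1} = u_n + h·u', v_{n+1} = v_n + h·v'.
0.000000: (0.810000, -1.900000); f=(-0.381300, 1.539000) → (0.775683, -1.761490)
0.090000: (0.775683, -1.761490); f=(-0.248257, 1.366358) → (0.753340, -1.638518)
0.180000: (0.753340, -1.638518); f=(-0.132624, 1.234361) → (0.741404, -1.527425)
(u(0.27), v(0.27)) ≈ (0.7414, -1.5274)

0.7414, -1.5274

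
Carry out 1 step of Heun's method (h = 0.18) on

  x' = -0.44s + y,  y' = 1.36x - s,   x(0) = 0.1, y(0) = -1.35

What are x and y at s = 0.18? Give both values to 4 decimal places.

Heun on (x,y): k1 = f(s_n, state_n); k2 = f(s_n + h, state_n + h·k1); state_{n+1} = state_n + (h/2)·(k1 + k2).
0.000000: (0.100000, -1.350000)
  k1 = (-1.350000, 0.136000)
  predictor → (-0.143000, -1.325520)
  k2 = (-1.404720, -0.374480)
  → (-0.147925, -1.371463)
(x(0.18), y(0.18)) ≈ (-0.1479, -1.3715)

-0.1479, -1.3715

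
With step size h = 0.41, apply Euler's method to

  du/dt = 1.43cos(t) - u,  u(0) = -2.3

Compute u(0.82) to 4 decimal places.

0.0830

Euler: u_{n+1} = u_n + h·f(t_n, u_n).
t=0.000000, u=-2.300000: f=3.730000 → u ← -2.300000 + 0.41·3.730000 = -0.770700
t=0.410000, u=-0.770700: f=2.082183 → u ← -0.770700 + 0.41·2.082183 = 0.082995
u(0.82) ≈ 0.0830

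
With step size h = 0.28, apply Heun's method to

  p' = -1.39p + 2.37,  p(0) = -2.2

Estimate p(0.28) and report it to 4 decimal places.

-0.9759

Heun: k1 = f(x_n, p_n); k2 = f(x_n + h, p_n + h·k1); p_{n+1} = p_n + (h/2)·(k1 + k2).
x=0.000000, p=-2.200000:
  k1 = f(0.000000, -2.200000) = 5.428000
  k2 = f(0.280000, -0.680160) = 3.315422
  p ← -2.200000 + (0.28/2)·(5.428000 + 3.315422) = -0.975921
p(0.28) ≈ -0.9759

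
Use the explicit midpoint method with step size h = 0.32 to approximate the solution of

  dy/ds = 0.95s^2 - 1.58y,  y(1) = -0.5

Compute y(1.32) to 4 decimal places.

Midpoint: k1 = f(s_n, y_n); k2 = f(s_n + h/2, y_n + (h/2)·k1); y_{n+1} = y_n + h·k2.
s=1.000000, y=-0.500000:
  k1 = f(1.000000, -0.500000) = 1.740000
  k2 = f(1.160000, -0.221600) = 1.628448
  y ← -0.500000 + 0.32·1.628448 = 0.021103
y(1.32) ≈ 0.0211

0.0211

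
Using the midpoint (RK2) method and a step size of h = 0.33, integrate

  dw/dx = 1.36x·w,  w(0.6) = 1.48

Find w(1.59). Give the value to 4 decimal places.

5.9674

Midpoint: k1 = f(x_n, w_n); k2 = f(x_n + h/2, w_n + (h/2)·k1); w_{n+1} = w_n + h·k2.
x=0.600000, w=1.480000:
  k1 = f(0.600000, 1.480000) = 1.207680
  k2 = f(0.765000, 1.679267) = 1.747110
  w ← 1.480000 + 0.33·1.747110 = 2.056546
x=0.930000, w=2.056546:
  k1 = f(0.930000, 2.056546) = 2.601120
  k2 = f(1.095000, 2.485731) = 3.701750
  w ← 2.056546 + 0.33·3.701750 = 3.278124
x=1.260000, w=3.278124:
  k1 = f(1.260000, 3.278124) = 5.617393
  k2 = f(1.425000, 4.204994) = 8.149278
  w ← 3.278124 + 0.33·8.149278 = 5.967385
w(1.59) ≈ 5.9674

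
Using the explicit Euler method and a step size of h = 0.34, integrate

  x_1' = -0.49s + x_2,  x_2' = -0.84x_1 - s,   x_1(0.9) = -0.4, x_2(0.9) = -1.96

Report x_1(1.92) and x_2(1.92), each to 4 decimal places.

-3.1746, -2.1478

Euler on (x_1,x_2): x_1_{n+1} = x_1_n + h·x_1', x_2_{n+1} = x_2_n + h·x_2'.
0.900000: (-0.400000, -1.960000); f=(-2.401000, -0.564000) → (-1.216340, -2.151760)
1.240000: (-1.216340, -2.151760); f=(-2.759360, -0.218274) → (-2.154522, -2.225973)
1.580000: (-2.154522, -2.225973); f=(-3.000173, 0.229799) → (-3.174581, -2.147842)
(x_1(1.92), x_2(1.92)) ≈ (-3.1746, -2.1478)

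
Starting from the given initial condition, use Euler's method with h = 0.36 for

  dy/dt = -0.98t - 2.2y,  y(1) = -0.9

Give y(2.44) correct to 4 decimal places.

-0.8857

Euler: y_{n+1} = y_n + h·f(t_n, y_n).
t=1.000000, y=-0.900000: f=1.000000 → y ← -0.900000 + 0.36·1.000000 = -0.540000
t=1.360000, y=-0.540000: f=-0.144800 → y ← -0.540000 + 0.36·(-0.144800) = -0.592128
t=1.720000, y=-0.592128: f=-0.382918 → y ← -0.592128 + 0.36·(-0.382918) = -0.729979
t=2.080000, y=-0.729979: f=-0.432447 → y ← -0.729979 + 0.36·(-0.432447) = -0.885660
y(2.44) ≈ -0.8857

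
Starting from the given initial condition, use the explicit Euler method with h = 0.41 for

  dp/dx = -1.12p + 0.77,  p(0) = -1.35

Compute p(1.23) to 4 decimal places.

Euler: p_{n+1} = p_n + h·f(x_n, p_n).
x=0.000000, p=-1.350000: f=2.282000 → p ← -1.350000 + 0.41·2.282000 = -0.414380
x=0.410000, p=-0.414380: f=1.234106 → p ← -0.414380 + 0.41·1.234106 = 0.091603
x=0.820000, p=0.091603: f=0.667404 → p ← 0.091603 + 0.41·0.667404 = 0.365239
p(1.23) ≈ 0.3652

0.3652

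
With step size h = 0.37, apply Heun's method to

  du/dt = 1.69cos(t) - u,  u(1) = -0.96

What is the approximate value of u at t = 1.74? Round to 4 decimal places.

-0.3638

Heun: k1 = f(t_n, u_n); k2 = f(t_n + h, u_n + h·k1); u_{n+1} = u_n + (h/2)·(k1 + k2).
t=1.000000, u=-0.960000:
  k1 = f(1.000000, -0.960000) = 1.873111
  k2 = f(1.370000, -0.266949) = 0.604019
  u ← -0.960000 + (0.37/2)·(1.873111 + 0.604019) = -0.501731
t=1.370000, u=-0.501731:
  k1 = f(1.370000, -0.501731) = 0.838801
  k2 = f(1.740000, -0.191375) = -0.093217
  u ← -0.501731 + (0.37/2)·(0.838801 + (-0.093217)) = -0.363798
u(1.74) ≈ -0.3638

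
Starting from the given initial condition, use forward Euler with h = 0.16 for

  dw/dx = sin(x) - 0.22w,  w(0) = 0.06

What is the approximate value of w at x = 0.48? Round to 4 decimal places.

0.1288

Euler: w_{n+1} = w_n + h·f(x_n, w_n).
x=0.000000, w=0.060000: f=-0.013200 → w ← 0.060000 + 0.16·(-0.013200) = 0.057888
x=0.160000, w=0.057888: f=0.146583 → w ← 0.057888 + 0.16·0.146583 = 0.081341
x=0.320000, w=0.081341: f=0.296671 → w ← 0.081341 + 0.16·0.296671 = 0.128809
w(0.48) ≈ 0.1288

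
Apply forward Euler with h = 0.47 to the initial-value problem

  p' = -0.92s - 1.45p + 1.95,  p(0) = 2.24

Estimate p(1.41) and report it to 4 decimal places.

0.9026

Euler: p_{n+1} = p_n + h·f(s_n, p_n).
s=0.000000, p=2.240000: f=-1.298000 → p ← 2.240000 + 0.47·(-1.298000) = 1.629940
s=0.470000, p=1.629940: f=-0.845813 → p ← 1.629940 + 0.47·(-0.845813) = 1.232408
s=0.940000, p=1.232408: f=-0.701791 → p ← 1.232408 + 0.47·(-0.701791) = 0.902566
p(1.41) ≈ 0.9026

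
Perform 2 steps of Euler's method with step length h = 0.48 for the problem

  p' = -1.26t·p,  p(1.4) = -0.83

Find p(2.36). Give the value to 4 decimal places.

Euler: p_{n+1} = p_n + h·f(t_n, p_n).
t=1.400000, p=-0.830000: f=1.464120 → p ← -0.830000 + 0.48·1.464120 = -0.127222
t=1.880000, p=-0.127222: f=0.301364 → p ← -0.127222 + 0.48·0.301364 = 0.017433
p(2.36) ≈ 0.0174

0.0174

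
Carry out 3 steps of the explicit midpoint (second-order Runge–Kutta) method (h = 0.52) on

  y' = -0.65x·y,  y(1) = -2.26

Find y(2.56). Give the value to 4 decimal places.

-0.3961

Midpoint: k1 = f(x_n, y_n); k2 = f(x_n + h/2, y_n + (h/2)·k1); y_{n+1} = y_n + h·k2.
x=1.000000, y=-2.260000:
  k1 = f(1.000000, -2.260000) = 1.469000
  k2 = f(1.260000, -1.878060) = 1.538131
  y ← -2.260000 + 0.52·1.538131 = -1.460172
x=1.520000, y=-1.460172:
  k1 = f(1.520000, -1.460172) = 1.442650
  k2 = f(1.780000, -1.085083) = 1.255441
  y ← -1.460172 + 0.52·1.255441 = -0.807343
x=2.040000, y=-0.807343:
  k1 = f(2.040000, -0.807343) = 1.070536
  k2 = f(2.300000, -0.529003) = 0.790860
  y ← -0.807343 + 0.52·0.790860 = -0.396096
y(2.56) ≈ -0.3961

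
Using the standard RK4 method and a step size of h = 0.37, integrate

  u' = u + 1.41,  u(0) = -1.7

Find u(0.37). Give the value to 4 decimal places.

RK4: k1 = f(s_n, u_n); k2 = f(s_n + h/2, u_n + (h/2)·k1); k3 = f(s_n + h/2, u_n + (h/2)·k2); k4 = f(s_n + h, u_n + h·k3); u_{n+1} = u_n + (h/6)·(k1 + 2k2 + 2k3 + k4).
s=0.000000, u=-1.700000:
  k1 = f(0.000000, -1.700000) = -0.290000
  k2 = f(0.185000, -1.753650) = -0.343650
  k3 = f(0.185000, -1.763575) = -0.353575
  k4 = f(0.370000, -1.830823) = -0.420823
  u ← -1.700000 + (0.37/6)·(k1 + 2k2 + 2k3 + k4) = -1.829825
u(0.37) ≈ -1.8298

-1.8298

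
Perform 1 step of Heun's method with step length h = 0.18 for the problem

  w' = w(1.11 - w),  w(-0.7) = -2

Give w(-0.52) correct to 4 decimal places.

Heun: k1 = f(t_n, w_n); k2 = f(t_n + h, w_n + h·k1); w_{n+1} = w_n + (h/2)·(k1 + k2).
t=-0.700000, w=-2.000000:
  k1 = f(-0.700000, -2.000000) = -6.220000
  k2 = f(-0.520000, -3.119600) = -13.194660
  w ← -2.000000 + (0.18/2)·(-6.220000 + (-13.194660)) = -3.747319
w(-0.52) ≈ -3.7473

-3.7473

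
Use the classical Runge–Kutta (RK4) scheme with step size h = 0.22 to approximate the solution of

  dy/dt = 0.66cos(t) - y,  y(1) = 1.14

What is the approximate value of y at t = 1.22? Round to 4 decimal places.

0.9722

RK4: k1 = f(t_n, y_n); k2 = f(t_n + h/2, y_n + (h/2)·k1); k3 = f(t_n + h/2, y_n + (h/2)·k2); k4 = f(t_n + h, y_n + h·k3); y_{n+1} = y_n + (h/6)·(k1 + 2k2 + 2k3 + k4).
t=1.000000, y=1.140000:
  k1 = f(1.000000, 1.140000) = -0.783400
  k2 = f(1.110000, 1.053826) = -0.760349
  k3 = f(1.110000, 1.056362) = -0.762885
  k4 = f(1.220000, 0.972165) = -0.745359
  y ← 1.140000 + (0.22/6)·(k1 + 2k2 + 2k3 + k4) = 0.972242
y(1.22) ≈ 0.9722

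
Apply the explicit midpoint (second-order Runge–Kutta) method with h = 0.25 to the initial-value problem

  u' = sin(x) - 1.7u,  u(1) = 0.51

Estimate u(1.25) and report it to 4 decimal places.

0.5202

Midpoint: k1 = f(x_n, u_n); k2 = f(x_n + h/2, u_n + (h/2)·k1); u_{n+1} = u_n + h·k2.
x=1.000000, u=0.510000:
  k1 = f(1.000000, 0.510000) = -0.025529
  k2 = f(1.125000, 0.506809) = 0.040693
  u ← 0.510000 + 0.25·0.040693 = 0.520173
u(1.25) ≈ 0.5202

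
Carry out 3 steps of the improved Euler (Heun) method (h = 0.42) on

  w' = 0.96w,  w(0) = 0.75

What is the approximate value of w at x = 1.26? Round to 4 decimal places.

2.4535

Heun: k1 = f(x_n, w_n); k2 = f(x_n + h, w_n + h·k1); w_{n+1} = w_n + (h/2)·(k1 + k2).
x=0.000000, w=0.750000:
  k1 = f(0.000000, 0.750000) = 0.720000
  k2 = f(0.420000, 1.052400) = 1.010304
  w ← 0.750000 + (0.42/2)·(0.720000 + 1.010304) = 1.113364
x=0.420000, w=1.113364:
  k1 = f(0.420000, 1.113364) = 1.068829
  k2 = f(0.840000, 1.562272) = 1.499781
  w ← 1.113364 + (0.42/2)·(1.068829 + 1.499781) = 1.652772
x=0.840000, w=1.652772:
  k1 = f(0.840000, 1.652772) = 1.586661
  k2 = f(1.260000, 2.319170) = 2.226403
  w ← 1.652772 + (0.42/2)·(1.586661 + 2.226403) = 2.453516
w(1.26) ≈ 2.4535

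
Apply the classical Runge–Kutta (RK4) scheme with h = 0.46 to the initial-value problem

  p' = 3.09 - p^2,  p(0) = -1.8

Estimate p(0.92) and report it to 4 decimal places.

-3.1276

RK4: k1 = f(x_n, p_n); k2 = f(x_n + h/2, p_n + (h/2)·k1); k3 = f(x_n + h/2, p_n + (h/2)·k2); k4 = f(x_n + h, p_n + h·k3); p_{n+1} = p_n + (h/6)·(k1 + 2k2 + 2k3 + k4).
x=0.000000, p=-1.800000:
  k1 = f(0.000000, -1.800000) = -0.150000
  k2 = f(0.230000, -1.834500) = -0.275390
  k3 = f(0.230000, -1.863340) = -0.382035
  k4 = f(0.460000, -1.975736) = -0.813533
  p ← -1.800000 + (0.46/6)·(k1 + 2k2 + 2k3 + k4) = -1.974676
x=0.460000, p=-1.974676:
  k1 = f(0.460000, -1.974676) = -0.809346
  k2 = f(0.690000, -2.160826) = -1.579167
  k3 = f(0.690000, -2.337885) = -2.375704
  k4 = f(0.920000, -3.067500) = -6.319557
  p ← -1.974676 + (0.46/6)·(k1 + 2k2 + 2k3 + k4) = -3.127639
p(0.92) ≈ -3.1276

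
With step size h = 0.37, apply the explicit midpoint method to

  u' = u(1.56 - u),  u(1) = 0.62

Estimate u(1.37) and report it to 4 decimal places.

Midpoint: k1 = f(x_n, u_n); k2 = f(x_n + h/2, u_n + (h/2)·k1); u_{n+1} = u_n + h·k2.
x=1.000000, u=0.620000:
  k1 = f(1.000000, 0.620000) = 0.582800
  k2 = f(1.185000, 0.727818) = 0.605677
  u ← 0.620000 + 0.37·0.605677 = 0.844101
u(1.37) ≈ 0.8441

0.8441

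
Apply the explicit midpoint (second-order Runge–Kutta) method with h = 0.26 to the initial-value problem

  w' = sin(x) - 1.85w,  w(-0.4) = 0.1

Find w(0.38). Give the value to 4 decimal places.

0.0682

Midpoint: k1 = f(x_n, w_n); k2 = f(x_n + h/2, w_n + (h/2)·k1); w_{n+1} = w_n + h·k2.
x=-0.400000, w=0.100000:
  k1 = f(-0.400000, 0.100000) = -0.574418
  k2 = f(-0.270000, 0.025326) = -0.313584
  w ← 0.100000 + 0.26·(-0.313584) = 0.018468
x=-0.140000, w=0.018468:
  k1 = f(-0.140000, 0.018468) = -0.173709
  k2 = f(-0.010000, -0.004114) = -0.002389
  w ← 0.018468 + 0.26·(-0.002389) = 0.017847
x=0.120000, w=0.017847:
  k1 = f(0.120000, 0.017847) = 0.086695
  k2 = f(0.250000, 0.029117) = 0.193537
  w ← 0.017847 + 0.26·0.193537 = 0.068167
w(0.38) ≈ 0.0682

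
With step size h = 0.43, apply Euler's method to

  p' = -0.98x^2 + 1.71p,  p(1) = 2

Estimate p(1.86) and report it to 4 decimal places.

Euler: p_{n+1} = p_n + h·f(x_n, p_n).
x=1.000000, p=2.000000: f=2.440000 → p ← 2.000000 + 0.43·2.440000 = 3.049200
x=1.430000, p=3.049200: f=3.210130 → p ← 3.049200 + 0.43·3.210130 = 4.429556
p(1.86) ≈ 4.4296

4.4296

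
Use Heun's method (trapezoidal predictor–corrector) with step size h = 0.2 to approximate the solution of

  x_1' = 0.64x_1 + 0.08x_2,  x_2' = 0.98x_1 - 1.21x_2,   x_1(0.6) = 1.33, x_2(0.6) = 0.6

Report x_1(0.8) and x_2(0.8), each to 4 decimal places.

1.5223, 0.7191

Heun on (x_1,x_2): k1 = f(t_n, state_n); k2 = f(t_n + h, state_n + h·k1); state_{n+1} = state_n + (h/2)·(k1 + k2).
0.600000: (1.330000, 0.600000)
  k1 = (0.899200, 0.577400)
  predictor → (1.509840, 0.715480)
  k2 = (1.023536, 0.613912)
  → (1.522274, 0.719131)
(x_1(0.8), x_2(0.8)) ≈ (1.5223, 0.7191)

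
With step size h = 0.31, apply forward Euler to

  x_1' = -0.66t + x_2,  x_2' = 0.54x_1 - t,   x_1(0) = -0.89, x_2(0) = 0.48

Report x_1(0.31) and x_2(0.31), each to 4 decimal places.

-0.7412, 0.3310

Euler on (x_1,x_2): x_1_{n+1} = x_1_n + h·x_1', x_2_{n+1} = x_2_n + h·x_2'.
0.000000: (-0.890000, 0.480000); f=(0.480000, -0.480600) → (-0.741200, 0.331014)
(x_1(0.31), x_2(0.31)) ≈ (-0.7412, 0.3310)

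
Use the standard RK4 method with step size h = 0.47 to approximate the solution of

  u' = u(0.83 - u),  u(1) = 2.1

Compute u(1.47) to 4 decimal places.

RK4: k1 = f(t_n, u_n); k2 = f(t_n + h/2, u_n + (h/2)·k1); k3 = f(t_n + h/2, u_n + (h/2)·k2); k4 = f(t_n + h, u_n + h·k3); u_{n+1} = u_n + (h/6)·(k1 + 2k2 + 2k3 + k4).
t=1.000000, u=2.100000:
  k1 = f(1.000000, 2.100000) = -2.667000
  k2 = f(1.235000, 1.473255) = -0.947679
  k3 = f(1.235000, 1.877296) = -1.966083
  k4 = f(1.470000, 1.175941) = -0.406806
  u ← 2.100000 + (0.47/6)·(k1 + 2k2 + 2k3 + k4) = 1.402729
u(1.47) ≈ 1.4027

1.4027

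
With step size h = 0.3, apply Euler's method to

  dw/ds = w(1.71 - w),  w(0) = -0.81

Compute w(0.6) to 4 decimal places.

-2.7590

Euler: w_{n+1} = w_n + h·f(s_n, w_n).
s=0.000000, w=-0.810000: f=-2.041200 → w ← -0.810000 + 0.3·(-2.041200) = -1.422360
s=0.300000, w=-1.422360: f=-4.455344 → w ← -1.422360 + 0.3·(-4.455344) = -2.758963
w(0.6) ≈ -2.7590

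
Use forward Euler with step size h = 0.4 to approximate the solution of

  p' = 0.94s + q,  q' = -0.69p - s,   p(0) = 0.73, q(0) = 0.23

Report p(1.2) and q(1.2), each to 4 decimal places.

Euler on (p,q): p_{n+1} = p_n + h·p', q_{n+1} = q_n + h·q'.
0.000000: (0.730000, 0.230000); f=(0.230000, -0.503700) → (0.822000, 0.028520)
0.400000: (0.822000, 0.028520); f=(0.404520, -0.967180) → (0.983808, -0.358352)
0.800000: (0.983808, -0.358352); f=(0.393648, -1.478828) → (1.141267, -0.949883)
(p(1.2), q(1.2)) ≈ (1.1413, -0.9499)

1.1413, -0.9499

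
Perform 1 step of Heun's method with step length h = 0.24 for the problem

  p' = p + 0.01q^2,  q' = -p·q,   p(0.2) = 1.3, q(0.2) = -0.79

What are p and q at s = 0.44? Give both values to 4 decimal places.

1.6507, -0.5615

Heun on (p,q): k1 = f(s_n, state_n); k2 = f(s_n + h, state_n + h·k1); state_{n+1} = state_n + (h/2)·(k1 + k2).
0.200000: (1.300000, -0.790000)
  k1 = (1.306241, 1.027000)
  predictor → (1.613498, -0.543520)
  k2 = (1.616452, 0.876968)
  → (1.650723, -0.561524)
(p(0.44), q(0.44)) ≈ (1.6507, -0.5615)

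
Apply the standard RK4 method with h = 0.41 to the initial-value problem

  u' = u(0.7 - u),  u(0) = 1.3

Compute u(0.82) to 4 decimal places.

0.9460

RK4: k1 = f(x_n, u_n); k2 = f(x_n + h/2, u_n + (h/2)·k1); k3 = f(x_n + h/2, u_n + (h/2)·k2); k4 = f(x_n + h, u_n + h·k3); u_{n+1} = u_n + (h/6)·(k1 + 2k2 + 2k3 + k4).
x=0.000000, u=1.300000:
  k1 = f(0.000000, 1.300000) = -0.780000
  k2 = f(0.205000, 1.140100) = -0.501758
  k3 = f(0.205000, 1.197140) = -0.595146
  k4 = f(0.410000, 1.055990) = -0.375922
  u ← 1.300000 + (0.41/6)·(k1 + 2k2 + 2k3 + k4) = 1.071102
x=0.410000, u=1.071102:
  k1 = f(0.410000, 1.071102) = -0.397488
  k2 = f(0.615000, 0.989617) = -0.286610
  k3 = f(0.615000, 1.012347) = -0.316203
  k4 = f(0.820000, 0.941458) = -0.227323
  u ← 1.071102 + (0.41/6)·(k1 + 2k2 + 2k3 + k4) = 0.946022
u(0.82) ≈ 0.9460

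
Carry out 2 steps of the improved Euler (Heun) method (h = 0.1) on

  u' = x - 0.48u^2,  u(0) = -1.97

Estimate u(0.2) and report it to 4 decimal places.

-2.4043

Heun: k1 = f(x_n, u_n); k2 = f(x_n + h, u_n + h·k1); u_{n+1} = u_n + (h/2)·(k1 + k2).
x=0.000000, u=-1.970000:
  k1 = f(0.000000, -1.970000) = -1.862832
  k2 = f(0.100000, -2.156283) = -2.131787
  u ← -1.970000 + (0.1/2)·(-1.862832 + (-2.131787)) = -2.169731
x=0.100000, u=-2.169731:
  k1 = f(0.100000, -2.169731) = -2.159712
  k2 = f(0.200000, -2.385702) = -2.531956
  u ← -2.169731 + (0.1/2)·(-2.159712 + (-2.531956)) = -2.404314
u(0.2) ≈ -2.4043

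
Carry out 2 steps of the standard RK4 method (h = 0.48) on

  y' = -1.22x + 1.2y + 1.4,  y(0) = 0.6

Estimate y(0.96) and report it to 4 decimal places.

3.5642

RK4: k1 = f(x_n, y_n); k2 = f(x_n + h/2, y_n + (h/2)·k1); k3 = f(x_n + h/2, y_n + (h/2)·k2); k4 = f(x_n + h, y_n + h·k3); y_{n+1} = y_n + (h/6)·(k1 + 2k2 + 2k3 + k4).
x=0.000000, y=0.600000:
  k1 = f(0.000000, 0.600000) = 2.120000
  k2 = f(0.240000, 1.108800) = 2.437760
  k3 = f(0.240000, 1.185062) = 2.529275
  k4 = f(0.480000, 1.814052) = 2.991262
  y ← 0.600000 + (0.48/6)·(k1 + 2k2 + 2k3 + k4) = 1.803627
x=0.480000, y=1.803627:
  k1 = f(0.480000, 1.803627) = 2.978752
  k2 = f(0.720000, 2.518527) = 3.543832
  k3 = f(0.720000, 2.654146) = 3.706576
  k4 = f(0.960000, 3.582783) = 4.528139
  y ← 1.803627 + (0.48/6)·(k1 + 2k2 + 2k3 + k4) = 3.564243
y(0.96) ≈ 3.5642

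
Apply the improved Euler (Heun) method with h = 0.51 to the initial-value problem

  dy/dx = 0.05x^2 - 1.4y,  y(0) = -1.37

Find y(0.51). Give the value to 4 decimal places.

Heun: k1 = f(x_n, y_n); k2 = f(x_n + h, y_n + h·k1); y_{n+1} = y_n + (h/2)·(k1 + k2).
x=0.000000, y=-1.370000:
  k1 = f(0.000000, -1.370000) = 1.918000
  k2 = f(0.510000, -0.391820) = 0.561553
  y ← -1.370000 + (0.51/2)·(1.918000 + 0.561553) = -0.737714
y(0.51) ≈ -0.7377

-0.7377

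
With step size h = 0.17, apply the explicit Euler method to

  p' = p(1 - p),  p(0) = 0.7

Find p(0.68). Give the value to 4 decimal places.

Euler: p_{n+1} = p_n + h·f(s_n, p_n).
s=0.000000, p=0.700000: f=0.210000 → p ← 0.700000 + 0.17·0.210000 = 0.735700
s=0.170000, p=0.735700: f=0.194446 → p ← 0.735700 + 0.17·0.194446 = 0.768756
s=0.340000, p=0.768756: f=0.177770 → p ← 0.768756 + 0.17·0.177770 = 0.798977
s=0.510000, p=0.798977: f=0.160613 → p ← 0.798977 + 0.17·0.160613 = 0.826281
p(0.68) ≈ 0.8263

0.8263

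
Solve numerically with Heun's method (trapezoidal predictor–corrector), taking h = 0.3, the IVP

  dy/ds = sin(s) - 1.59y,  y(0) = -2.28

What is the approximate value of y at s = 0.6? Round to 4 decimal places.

-0.7884

Heun: k1 = f(s_n, y_n); k2 = f(s_n + h, y_n + h·k1); y_{n+1} = y_n + (h/2)·(k1 + k2).
s=0.000000, y=-2.280000:
  k1 = f(0.000000, -2.280000) = 3.625200
  k2 = f(0.300000, -1.192440) = 2.191500
  y ← -2.280000 + (0.3/2)·(3.625200 + 2.191500) = -1.407495
s=0.300000, y=-1.407495:
  k1 = f(0.300000, -1.407495) = 2.533437
  k2 = f(0.600000, -0.647464) = 1.594110
  y ← -1.407495 + (0.3/2)·(2.533437 + 1.594110) = -0.788363
y(0.6) ≈ -0.7884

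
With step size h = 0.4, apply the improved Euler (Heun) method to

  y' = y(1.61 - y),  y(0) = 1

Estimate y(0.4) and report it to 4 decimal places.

1.2131

Heun: k1 = f(t_n, y_n); k2 = f(t_n + h, y_n + h·k1); y_{n+1} = y_n + (h/2)·(k1 + k2).
t=0.000000, y=1.000000:
  k1 = f(0.000000, 1.000000) = 0.610000
  k2 = f(0.400000, 1.244000) = 0.455304
  y ← 1.000000 + (0.4/2)·(0.610000 + 0.455304) = 1.213061
y(0.4) ≈ 1.2131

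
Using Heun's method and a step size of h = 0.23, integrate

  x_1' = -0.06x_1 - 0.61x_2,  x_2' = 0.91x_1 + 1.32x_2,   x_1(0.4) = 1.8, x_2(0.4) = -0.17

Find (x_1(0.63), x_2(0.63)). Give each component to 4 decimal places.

Heun on (x_1,x_2): k1 = f(x_n, state_n); k2 = f(x_n + h, state_n + h·k1); state_{n+1} = state_n + (h/2)·(k1 + k2).
0.400000: (1.800000, -0.170000)
  k1 = (-0.004300, 1.413600)
  predictor → (1.799011, 0.155128)
  k2 = (-0.202569, 1.841869)
  → (1.776210, 0.204379)
(x_1(0.63), x_2(0.63)) ≈ (1.7762, 0.2044)

1.7762, 0.2044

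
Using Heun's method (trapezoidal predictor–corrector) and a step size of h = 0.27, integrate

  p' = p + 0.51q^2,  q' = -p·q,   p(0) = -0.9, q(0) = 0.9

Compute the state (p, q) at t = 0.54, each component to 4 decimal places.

Heun on (p,q): k1 = f(t_n, state_n); k2 = f(t_n + h, state_n + h·k1); state_{n+1} = state_n + (h/2)·(k1 + k2).
0.000000: (-0.900000, 0.900000)
  k1 = (-0.486900, 0.810000)
  predictor → (-1.031463, 1.118700)
  k2 = (-0.393203, 1.153898)
  → (-1.018814, 1.165126)
0.270000: (-1.018814, 1.165126)
  k1 = (-0.326479, 1.187047)
  predictor → (-1.106963, 1.485629)
  k2 = (0.018654, 1.644537)
  → (-1.060370, 1.547390)
(p(0.54), q(0.54)) ≈ (-1.0604, 1.5474)

-1.0604, 1.5474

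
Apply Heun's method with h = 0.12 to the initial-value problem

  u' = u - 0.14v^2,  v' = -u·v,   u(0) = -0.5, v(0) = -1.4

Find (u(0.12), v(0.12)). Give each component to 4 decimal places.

Heun on (u,v): k1 = f(x_n, state_n); k2 = f(x_n + h, state_n + h·k1); state_{n+1} = state_n + (h/2)·(k1 + k2).
0.000000: (-0.500000, -1.400000)
  k1 = (-0.774400, -0.700000)
  predictor → (-0.592928, -1.484000)
  k2 = (-0.901244, -0.879905)
  → (-0.600539, -1.494794)
(u(0.12), v(0.12)) ≈ (-0.6005, -1.4948)

-0.6005, -1.4948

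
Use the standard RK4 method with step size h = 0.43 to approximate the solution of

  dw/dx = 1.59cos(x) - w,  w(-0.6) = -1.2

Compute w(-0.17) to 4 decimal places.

RK4: k1 = f(x_n, w_n); k2 = f(x_n + h/2, w_n + (h/2)·k1); k3 = f(x_n + h/2, w_n + (h/2)·k2); k4 = f(x_n + h, w_n + h·k3); w_{n+1} = w_n + (h/6)·(k1 + 2k2 + 2k3 + k4).
x=-0.600000, w=-1.200000:
  k1 = f(-0.600000, -1.200000) = 2.512284
  k2 = f(-0.385000, -0.659859) = 2.133469
  k3 = f(-0.385000, -0.741304) = 2.214914
  k4 = f(-0.170000, -0.247587) = 1.814667
  w ← -1.200000 + (0.43/6)·(k1 + 2k2 + 2k3 + k4) = -0.266634
w(-0.17) ≈ -0.2666

-0.2666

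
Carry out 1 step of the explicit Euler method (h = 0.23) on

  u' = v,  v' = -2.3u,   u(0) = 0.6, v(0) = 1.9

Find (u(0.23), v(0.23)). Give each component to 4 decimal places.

Euler on (u,v): u_{n+1} = u_n + h·u', v_{n+1} = v_n + h·v'.
0.000000: (0.600000, 1.900000); f=(1.900000, -1.380000) → (1.037000, 1.582600)
(u(0.23), v(0.23)) ≈ (1.0370, 1.5826)

1.0370, 1.5826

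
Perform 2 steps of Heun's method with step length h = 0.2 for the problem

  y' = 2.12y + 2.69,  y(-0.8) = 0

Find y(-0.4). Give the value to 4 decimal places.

1.6392

Heun: k1 = f(t_n, y_n); k2 = f(t_n + h, y_n + h·k1); y_{n+1} = y_n + (h/2)·(k1 + k2).
t=-0.800000, y=0.000000:
  k1 = f(-0.800000, 0.000000) = 2.690000
  k2 = f(-0.600000, 0.538000) = 3.830560
  y ← 0.000000 + (0.2/2)·(2.690000 + 3.830560) = 0.652056
t=-0.600000, y=0.652056:
  k1 = f(-0.600000, 0.652056) = 4.072359
  k2 = f(-0.400000, 1.466528) = 5.799039
  y ← 0.652056 + (0.2/2)·(4.072359 + 5.799039) = 1.639196
y(-0.4) ≈ 1.6392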